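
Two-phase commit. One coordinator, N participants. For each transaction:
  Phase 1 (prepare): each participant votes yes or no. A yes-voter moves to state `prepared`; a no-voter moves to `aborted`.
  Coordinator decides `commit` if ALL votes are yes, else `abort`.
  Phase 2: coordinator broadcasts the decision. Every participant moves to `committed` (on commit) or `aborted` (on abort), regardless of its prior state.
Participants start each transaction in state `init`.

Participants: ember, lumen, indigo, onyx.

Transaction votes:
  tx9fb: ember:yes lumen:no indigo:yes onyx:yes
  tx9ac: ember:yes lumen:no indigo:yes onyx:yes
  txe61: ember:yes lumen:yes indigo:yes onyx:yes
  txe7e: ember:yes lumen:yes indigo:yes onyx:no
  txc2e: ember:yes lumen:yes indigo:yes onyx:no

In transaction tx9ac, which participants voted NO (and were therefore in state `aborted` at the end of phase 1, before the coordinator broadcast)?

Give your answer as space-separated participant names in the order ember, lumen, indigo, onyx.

Txn tx9ac phase 1: ember yes -> prepared; lumen no -> aborted; indigo yes -> prepared; onyx yes -> prepared

Answer: lumen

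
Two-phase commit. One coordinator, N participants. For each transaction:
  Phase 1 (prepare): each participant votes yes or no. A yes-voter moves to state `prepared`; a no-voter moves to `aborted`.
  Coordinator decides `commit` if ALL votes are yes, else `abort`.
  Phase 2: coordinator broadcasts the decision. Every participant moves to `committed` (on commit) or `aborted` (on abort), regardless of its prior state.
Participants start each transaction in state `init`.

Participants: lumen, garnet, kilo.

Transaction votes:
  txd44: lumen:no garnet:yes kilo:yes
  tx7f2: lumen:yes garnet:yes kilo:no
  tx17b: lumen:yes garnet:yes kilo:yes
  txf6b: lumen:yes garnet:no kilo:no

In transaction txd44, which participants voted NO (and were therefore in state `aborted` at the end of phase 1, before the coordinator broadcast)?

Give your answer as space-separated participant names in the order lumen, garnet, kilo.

Txn txd44 phase 1: lumen no -> aborted; garnet yes -> prepared; kilo yes -> prepared

Answer: lumen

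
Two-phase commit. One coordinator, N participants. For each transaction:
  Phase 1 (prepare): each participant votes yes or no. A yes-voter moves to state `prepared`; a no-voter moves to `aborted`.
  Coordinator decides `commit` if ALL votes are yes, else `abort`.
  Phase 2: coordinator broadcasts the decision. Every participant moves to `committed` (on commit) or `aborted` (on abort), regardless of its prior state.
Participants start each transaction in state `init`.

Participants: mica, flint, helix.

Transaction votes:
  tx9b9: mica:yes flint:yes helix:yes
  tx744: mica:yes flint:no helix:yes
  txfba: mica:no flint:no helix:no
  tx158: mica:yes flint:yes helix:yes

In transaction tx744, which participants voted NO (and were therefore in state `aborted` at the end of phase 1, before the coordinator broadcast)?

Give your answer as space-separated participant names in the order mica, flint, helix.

Txn tx744 phase 1: mica yes -> prepared; flint no -> aborted; helix yes -> prepared

Answer: flint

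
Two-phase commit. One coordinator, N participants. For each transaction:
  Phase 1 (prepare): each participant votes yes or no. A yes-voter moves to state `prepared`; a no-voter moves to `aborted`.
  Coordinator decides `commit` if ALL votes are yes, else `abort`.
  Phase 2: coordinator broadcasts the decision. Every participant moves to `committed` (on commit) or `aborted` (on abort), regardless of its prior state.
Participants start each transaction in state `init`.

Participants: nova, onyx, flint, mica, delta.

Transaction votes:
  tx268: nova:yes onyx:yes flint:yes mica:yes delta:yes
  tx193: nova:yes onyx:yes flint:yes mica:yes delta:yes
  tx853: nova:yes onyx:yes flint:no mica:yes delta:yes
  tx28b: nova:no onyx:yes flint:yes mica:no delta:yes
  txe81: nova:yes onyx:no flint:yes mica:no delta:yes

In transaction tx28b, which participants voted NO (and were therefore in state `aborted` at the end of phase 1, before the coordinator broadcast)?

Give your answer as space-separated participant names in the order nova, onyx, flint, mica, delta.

Answer: nova mica

Derivation:
Txn tx28b phase 1: nova no -> aborted; onyx yes -> prepared; flint yes -> prepared; mica no -> aborted; delta yes -> prepared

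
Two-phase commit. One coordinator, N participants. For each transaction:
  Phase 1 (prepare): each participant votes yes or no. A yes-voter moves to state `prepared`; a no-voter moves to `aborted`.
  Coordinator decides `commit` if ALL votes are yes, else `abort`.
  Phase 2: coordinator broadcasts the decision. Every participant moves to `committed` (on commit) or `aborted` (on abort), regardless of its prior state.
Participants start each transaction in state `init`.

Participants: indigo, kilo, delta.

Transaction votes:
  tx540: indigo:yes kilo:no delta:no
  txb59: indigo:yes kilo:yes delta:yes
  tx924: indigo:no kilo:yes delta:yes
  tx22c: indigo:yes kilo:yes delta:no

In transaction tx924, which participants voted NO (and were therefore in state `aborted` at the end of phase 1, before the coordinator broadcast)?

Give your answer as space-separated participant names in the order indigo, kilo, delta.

Answer: indigo

Derivation:
Txn tx924 phase 1: indigo no -> aborted; kilo yes -> prepared; delta yes -> prepared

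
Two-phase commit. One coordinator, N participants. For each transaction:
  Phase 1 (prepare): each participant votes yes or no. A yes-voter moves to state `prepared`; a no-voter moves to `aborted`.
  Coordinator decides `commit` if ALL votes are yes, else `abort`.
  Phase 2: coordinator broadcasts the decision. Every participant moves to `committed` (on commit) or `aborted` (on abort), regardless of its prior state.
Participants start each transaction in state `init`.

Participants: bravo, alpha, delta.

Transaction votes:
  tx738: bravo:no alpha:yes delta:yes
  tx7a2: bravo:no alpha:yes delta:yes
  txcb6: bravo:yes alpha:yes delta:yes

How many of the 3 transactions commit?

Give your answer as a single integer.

Answer: 1

Derivation:
tx738: no from bravo -> abort (commits=0)
tx7a2: no from bravo -> abort (commits=0)
txcb6: all yes -> commit (commits=1)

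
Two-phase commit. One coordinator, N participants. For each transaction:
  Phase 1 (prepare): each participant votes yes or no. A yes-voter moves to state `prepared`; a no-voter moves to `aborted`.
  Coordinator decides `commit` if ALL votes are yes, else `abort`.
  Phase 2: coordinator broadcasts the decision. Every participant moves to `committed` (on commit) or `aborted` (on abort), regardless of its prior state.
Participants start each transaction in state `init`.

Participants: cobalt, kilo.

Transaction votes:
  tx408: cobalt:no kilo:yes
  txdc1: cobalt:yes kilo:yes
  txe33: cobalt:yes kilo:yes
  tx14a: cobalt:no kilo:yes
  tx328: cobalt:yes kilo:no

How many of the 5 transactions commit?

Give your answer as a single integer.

Answer: 2

Derivation:
tx408: no from cobalt -> abort (commits=0)
txdc1: all yes -> commit (commits=1)
txe33: all yes -> commit (commits=2)
tx14a: no from cobalt -> abort (commits=2)
tx328: no from kilo -> abort (commits=2)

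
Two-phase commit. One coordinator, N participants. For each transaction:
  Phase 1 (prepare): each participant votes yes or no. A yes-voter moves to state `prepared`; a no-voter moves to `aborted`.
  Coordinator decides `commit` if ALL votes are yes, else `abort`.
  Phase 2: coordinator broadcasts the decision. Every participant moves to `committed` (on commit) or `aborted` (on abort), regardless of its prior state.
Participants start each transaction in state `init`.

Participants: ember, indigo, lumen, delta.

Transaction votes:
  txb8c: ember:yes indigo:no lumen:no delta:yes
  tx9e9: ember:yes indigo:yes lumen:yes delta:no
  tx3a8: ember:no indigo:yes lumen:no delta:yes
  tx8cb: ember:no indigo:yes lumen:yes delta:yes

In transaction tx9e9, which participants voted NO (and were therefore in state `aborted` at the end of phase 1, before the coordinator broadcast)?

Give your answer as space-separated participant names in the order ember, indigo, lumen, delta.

Txn tx9e9 phase 1: ember yes -> prepared; indigo yes -> prepared; lumen yes -> prepared; delta no -> aborted

Answer: delta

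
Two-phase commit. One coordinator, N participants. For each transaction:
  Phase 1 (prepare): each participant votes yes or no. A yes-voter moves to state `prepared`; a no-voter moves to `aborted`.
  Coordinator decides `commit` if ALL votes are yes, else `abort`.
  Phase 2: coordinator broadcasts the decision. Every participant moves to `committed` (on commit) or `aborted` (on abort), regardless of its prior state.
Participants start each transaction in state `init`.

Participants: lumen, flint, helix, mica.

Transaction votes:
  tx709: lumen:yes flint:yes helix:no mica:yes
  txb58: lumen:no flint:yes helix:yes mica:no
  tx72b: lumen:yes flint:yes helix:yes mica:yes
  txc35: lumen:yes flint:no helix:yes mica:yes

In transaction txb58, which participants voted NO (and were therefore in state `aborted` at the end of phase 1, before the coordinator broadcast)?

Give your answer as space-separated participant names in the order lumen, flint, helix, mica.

Answer: lumen mica

Derivation:
Txn txb58 phase 1: lumen no -> aborted; flint yes -> prepared; helix yes -> prepared; mica no -> aborted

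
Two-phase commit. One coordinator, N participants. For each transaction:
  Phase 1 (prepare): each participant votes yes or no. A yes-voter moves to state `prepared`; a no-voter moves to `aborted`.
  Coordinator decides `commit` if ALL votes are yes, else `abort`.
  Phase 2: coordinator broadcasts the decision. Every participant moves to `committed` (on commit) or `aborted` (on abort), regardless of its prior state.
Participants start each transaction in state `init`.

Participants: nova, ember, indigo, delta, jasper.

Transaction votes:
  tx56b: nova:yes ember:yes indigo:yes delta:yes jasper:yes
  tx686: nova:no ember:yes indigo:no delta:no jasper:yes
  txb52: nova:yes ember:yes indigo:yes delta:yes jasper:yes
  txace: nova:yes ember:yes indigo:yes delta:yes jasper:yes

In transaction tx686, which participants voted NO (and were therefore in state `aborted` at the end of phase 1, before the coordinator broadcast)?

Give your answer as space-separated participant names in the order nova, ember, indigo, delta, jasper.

Answer: nova indigo delta

Derivation:
Txn tx686 phase 1: nova no -> aborted; ember yes -> prepared; indigo no -> aborted; delta no -> aborted; jasper yes -> prepared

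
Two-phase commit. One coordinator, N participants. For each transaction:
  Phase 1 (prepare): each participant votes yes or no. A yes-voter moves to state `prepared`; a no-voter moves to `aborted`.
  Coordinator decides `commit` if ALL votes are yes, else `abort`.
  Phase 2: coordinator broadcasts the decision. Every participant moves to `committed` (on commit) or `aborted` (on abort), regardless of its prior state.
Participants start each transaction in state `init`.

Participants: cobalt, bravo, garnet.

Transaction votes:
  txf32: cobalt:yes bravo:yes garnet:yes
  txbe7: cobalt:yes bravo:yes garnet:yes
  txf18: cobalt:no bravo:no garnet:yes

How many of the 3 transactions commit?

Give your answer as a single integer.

Answer: 2

Derivation:
txf32: all yes -> commit (commits=1)
txbe7: all yes -> commit (commits=2)
txf18: no from cobalt, bravo -> abort (commits=2)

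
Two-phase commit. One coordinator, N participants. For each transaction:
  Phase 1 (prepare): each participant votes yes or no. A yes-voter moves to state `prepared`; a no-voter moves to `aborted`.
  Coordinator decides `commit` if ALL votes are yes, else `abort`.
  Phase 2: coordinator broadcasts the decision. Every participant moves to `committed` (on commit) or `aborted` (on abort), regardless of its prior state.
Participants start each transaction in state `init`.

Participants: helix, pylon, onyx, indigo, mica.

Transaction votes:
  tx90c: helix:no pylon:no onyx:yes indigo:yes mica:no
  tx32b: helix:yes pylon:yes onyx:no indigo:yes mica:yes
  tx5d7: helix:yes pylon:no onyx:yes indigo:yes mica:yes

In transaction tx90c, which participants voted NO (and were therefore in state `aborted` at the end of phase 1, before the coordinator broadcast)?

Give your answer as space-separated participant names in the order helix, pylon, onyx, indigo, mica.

Answer: helix pylon mica

Derivation:
Txn tx90c phase 1: helix no -> aborted; pylon no -> aborted; onyx yes -> prepared; indigo yes -> prepared; mica no -> aborted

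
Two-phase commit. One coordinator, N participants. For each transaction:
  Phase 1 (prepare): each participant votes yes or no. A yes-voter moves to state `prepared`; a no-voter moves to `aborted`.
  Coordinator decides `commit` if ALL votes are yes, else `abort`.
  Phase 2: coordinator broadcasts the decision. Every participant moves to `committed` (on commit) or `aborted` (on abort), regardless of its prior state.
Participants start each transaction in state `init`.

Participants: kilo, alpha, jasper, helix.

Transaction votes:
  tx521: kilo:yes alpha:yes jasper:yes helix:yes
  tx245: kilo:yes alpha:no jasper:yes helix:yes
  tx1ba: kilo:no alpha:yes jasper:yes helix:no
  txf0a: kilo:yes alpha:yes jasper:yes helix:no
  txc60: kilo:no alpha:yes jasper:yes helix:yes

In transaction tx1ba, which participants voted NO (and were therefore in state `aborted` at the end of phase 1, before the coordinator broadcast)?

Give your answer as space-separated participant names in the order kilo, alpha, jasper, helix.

Txn tx1ba phase 1: kilo no -> aborted; alpha yes -> prepared; jasper yes -> prepared; helix no -> aborted

Answer: kilo helix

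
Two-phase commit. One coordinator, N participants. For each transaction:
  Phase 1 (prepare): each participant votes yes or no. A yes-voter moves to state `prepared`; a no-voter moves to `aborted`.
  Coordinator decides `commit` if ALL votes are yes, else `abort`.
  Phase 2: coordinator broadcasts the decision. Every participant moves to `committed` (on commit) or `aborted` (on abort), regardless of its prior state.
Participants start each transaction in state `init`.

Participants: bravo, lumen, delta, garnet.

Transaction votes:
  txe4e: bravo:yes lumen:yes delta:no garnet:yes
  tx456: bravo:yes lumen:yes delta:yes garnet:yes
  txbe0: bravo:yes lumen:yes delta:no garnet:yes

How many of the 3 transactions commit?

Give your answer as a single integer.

txe4e: no from delta -> abort (commits=0)
tx456: all yes -> commit (commits=1)
txbe0: no from delta -> abort (commits=1)

Answer: 1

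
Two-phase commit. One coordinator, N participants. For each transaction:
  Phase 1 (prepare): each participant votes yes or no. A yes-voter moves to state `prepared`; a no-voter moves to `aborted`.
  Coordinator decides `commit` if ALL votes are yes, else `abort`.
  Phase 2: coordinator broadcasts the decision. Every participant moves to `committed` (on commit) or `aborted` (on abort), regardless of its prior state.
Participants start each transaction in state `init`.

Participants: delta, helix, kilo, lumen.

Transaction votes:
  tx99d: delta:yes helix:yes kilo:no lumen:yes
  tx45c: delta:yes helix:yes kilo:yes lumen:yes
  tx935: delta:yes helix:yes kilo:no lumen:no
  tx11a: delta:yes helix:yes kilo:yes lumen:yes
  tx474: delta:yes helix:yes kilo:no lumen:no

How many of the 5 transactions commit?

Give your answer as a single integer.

tx99d: no from kilo -> abort (commits=0)
tx45c: all yes -> commit (commits=1)
tx935: no from kilo, lumen -> abort (commits=1)
tx11a: all yes -> commit (commits=2)
tx474: no from kilo, lumen -> abort (commits=2)

Answer: 2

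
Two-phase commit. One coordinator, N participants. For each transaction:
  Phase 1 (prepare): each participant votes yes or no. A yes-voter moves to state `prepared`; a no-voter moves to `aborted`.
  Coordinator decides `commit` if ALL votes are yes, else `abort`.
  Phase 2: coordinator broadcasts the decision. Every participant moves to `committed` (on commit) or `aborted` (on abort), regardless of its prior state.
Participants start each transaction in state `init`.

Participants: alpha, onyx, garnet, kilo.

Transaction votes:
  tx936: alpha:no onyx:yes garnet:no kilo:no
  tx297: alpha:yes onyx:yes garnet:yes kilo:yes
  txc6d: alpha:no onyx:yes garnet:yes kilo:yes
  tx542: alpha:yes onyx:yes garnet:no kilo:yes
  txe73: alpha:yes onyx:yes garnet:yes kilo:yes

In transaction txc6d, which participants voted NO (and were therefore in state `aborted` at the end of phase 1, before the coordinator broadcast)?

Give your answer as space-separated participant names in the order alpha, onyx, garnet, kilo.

Txn txc6d phase 1: alpha no -> aborted; onyx yes -> prepared; garnet yes -> prepared; kilo yes -> prepared

Answer: alpha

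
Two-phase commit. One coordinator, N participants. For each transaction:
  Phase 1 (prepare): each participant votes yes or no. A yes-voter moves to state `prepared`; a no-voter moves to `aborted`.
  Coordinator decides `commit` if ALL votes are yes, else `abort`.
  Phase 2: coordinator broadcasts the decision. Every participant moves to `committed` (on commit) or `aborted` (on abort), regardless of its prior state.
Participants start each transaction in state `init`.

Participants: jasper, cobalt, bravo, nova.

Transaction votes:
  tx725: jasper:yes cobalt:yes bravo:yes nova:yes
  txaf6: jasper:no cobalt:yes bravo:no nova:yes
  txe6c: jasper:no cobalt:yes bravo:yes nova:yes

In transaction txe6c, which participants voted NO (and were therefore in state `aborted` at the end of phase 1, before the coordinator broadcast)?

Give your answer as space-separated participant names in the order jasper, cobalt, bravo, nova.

Txn txe6c phase 1: jasper no -> aborted; cobalt yes -> prepared; bravo yes -> prepared; nova yes -> prepared

Answer: jasper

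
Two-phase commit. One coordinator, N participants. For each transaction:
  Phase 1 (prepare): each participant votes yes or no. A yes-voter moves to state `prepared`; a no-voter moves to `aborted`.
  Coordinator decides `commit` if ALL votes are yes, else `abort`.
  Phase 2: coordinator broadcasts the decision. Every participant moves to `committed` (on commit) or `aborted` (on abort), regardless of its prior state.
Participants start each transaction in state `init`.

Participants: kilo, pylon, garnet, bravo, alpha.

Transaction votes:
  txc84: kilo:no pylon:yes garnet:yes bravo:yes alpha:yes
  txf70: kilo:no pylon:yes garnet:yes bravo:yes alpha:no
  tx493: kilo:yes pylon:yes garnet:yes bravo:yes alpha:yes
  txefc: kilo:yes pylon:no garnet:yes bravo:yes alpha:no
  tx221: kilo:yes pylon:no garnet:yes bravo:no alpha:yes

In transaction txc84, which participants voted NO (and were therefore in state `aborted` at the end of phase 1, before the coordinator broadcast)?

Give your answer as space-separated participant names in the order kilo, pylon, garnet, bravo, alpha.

Txn txc84 phase 1: kilo no -> aborted; pylon yes -> prepared; garnet yes -> prepared; bravo yes -> prepared; alpha yes -> prepared

Answer: kilo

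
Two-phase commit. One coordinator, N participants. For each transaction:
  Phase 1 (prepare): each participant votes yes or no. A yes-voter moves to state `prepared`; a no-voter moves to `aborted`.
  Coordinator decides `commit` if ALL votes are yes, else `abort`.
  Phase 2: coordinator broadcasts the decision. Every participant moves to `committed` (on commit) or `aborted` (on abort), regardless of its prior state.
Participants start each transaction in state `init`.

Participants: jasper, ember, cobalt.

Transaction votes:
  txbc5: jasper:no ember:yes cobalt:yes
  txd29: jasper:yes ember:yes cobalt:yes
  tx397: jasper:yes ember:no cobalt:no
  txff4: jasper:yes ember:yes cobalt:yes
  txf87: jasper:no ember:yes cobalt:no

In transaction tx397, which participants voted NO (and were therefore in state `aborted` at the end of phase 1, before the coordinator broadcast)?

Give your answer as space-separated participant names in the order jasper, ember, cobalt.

Answer: ember cobalt

Derivation:
Txn tx397 phase 1: jasper yes -> prepared; ember no -> aborted; cobalt no -> aborted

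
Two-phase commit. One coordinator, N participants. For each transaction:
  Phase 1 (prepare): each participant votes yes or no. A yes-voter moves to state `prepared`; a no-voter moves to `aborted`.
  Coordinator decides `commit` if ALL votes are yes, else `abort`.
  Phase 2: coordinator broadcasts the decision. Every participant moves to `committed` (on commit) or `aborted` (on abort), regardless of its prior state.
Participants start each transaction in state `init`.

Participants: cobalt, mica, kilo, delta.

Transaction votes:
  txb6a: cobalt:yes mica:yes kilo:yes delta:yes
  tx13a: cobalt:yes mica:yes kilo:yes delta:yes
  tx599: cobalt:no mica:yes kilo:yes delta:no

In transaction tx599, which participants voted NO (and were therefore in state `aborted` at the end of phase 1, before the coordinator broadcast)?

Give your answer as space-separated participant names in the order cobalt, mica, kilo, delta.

Txn tx599 phase 1: cobalt no -> aborted; mica yes -> prepared; kilo yes -> prepared; delta no -> aborted

Answer: cobalt delta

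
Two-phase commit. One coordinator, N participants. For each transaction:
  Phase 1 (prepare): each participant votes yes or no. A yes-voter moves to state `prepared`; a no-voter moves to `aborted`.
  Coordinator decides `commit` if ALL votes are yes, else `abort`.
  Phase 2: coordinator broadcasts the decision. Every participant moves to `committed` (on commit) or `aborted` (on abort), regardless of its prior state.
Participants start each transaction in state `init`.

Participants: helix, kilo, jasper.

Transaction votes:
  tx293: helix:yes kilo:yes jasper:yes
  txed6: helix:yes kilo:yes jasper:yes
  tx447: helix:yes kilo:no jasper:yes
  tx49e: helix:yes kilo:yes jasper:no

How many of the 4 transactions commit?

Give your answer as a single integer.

Answer: 2

Derivation:
tx293: all yes -> commit (commits=1)
txed6: all yes -> commit (commits=2)
tx447: no from kilo -> abort (commits=2)
tx49e: no from jasper -> abort (commits=2)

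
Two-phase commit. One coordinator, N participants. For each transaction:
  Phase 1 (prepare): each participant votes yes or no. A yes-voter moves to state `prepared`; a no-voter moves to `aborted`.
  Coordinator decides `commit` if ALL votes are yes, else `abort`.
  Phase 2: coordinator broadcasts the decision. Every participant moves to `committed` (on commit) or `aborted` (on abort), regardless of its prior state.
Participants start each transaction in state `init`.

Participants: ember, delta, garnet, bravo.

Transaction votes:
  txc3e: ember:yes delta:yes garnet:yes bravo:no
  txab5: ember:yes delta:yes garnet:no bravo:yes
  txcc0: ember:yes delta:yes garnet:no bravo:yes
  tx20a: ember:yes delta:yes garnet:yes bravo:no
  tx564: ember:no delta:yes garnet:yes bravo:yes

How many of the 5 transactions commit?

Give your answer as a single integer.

Answer: 0

Derivation:
txc3e: no from bravo -> abort (commits=0)
txab5: no from garnet -> abort (commits=0)
txcc0: no from garnet -> abort (commits=0)
tx20a: no from bravo -> abort (commits=0)
tx564: no from ember -> abort (commits=0)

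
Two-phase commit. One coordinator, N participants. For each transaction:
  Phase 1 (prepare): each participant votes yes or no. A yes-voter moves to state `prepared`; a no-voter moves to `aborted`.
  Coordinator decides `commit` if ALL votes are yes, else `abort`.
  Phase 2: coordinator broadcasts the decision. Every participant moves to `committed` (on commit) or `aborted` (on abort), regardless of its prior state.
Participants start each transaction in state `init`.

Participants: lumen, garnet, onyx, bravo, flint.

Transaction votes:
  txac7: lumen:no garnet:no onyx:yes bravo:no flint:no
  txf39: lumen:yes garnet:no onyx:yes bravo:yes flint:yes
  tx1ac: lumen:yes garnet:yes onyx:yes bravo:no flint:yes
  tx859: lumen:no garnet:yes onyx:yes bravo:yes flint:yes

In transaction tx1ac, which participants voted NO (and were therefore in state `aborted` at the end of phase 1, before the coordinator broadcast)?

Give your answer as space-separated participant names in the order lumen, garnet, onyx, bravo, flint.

Answer: bravo

Derivation:
Txn tx1ac phase 1: lumen yes -> prepared; garnet yes -> prepared; onyx yes -> prepared; bravo no -> aborted; flint yes -> prepared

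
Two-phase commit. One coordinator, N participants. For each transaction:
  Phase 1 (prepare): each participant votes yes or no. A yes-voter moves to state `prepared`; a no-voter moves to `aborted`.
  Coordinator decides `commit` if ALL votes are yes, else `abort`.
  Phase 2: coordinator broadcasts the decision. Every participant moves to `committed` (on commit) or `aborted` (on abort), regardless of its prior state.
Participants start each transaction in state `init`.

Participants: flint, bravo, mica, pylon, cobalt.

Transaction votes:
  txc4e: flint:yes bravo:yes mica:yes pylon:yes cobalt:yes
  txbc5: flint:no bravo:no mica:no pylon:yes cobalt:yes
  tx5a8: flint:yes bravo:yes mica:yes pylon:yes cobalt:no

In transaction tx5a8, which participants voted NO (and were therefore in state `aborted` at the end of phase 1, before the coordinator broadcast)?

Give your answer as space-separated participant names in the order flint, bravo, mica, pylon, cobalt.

Txn tx5a8 phase 1: flint yes -> prepared; bravo yes -> prepared; mica yes -> prepared; pylon yes -> prepared; cobalt no -> aborted

Answer: cobalt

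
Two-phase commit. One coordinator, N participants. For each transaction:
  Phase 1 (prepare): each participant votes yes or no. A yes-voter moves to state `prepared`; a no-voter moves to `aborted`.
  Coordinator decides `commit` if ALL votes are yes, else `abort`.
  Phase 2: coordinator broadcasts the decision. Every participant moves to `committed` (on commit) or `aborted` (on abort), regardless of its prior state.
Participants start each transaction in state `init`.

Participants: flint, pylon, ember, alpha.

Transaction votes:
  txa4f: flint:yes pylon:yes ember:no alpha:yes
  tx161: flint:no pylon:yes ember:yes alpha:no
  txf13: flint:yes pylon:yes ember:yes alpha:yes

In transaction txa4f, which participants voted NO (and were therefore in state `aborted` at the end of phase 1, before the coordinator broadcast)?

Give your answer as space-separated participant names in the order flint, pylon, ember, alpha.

Txn txa4f phase 1: flint yes -> prepared; pylon yes -> prepared; ember no -> aborted; alpha yes -> prepared

Answer: ember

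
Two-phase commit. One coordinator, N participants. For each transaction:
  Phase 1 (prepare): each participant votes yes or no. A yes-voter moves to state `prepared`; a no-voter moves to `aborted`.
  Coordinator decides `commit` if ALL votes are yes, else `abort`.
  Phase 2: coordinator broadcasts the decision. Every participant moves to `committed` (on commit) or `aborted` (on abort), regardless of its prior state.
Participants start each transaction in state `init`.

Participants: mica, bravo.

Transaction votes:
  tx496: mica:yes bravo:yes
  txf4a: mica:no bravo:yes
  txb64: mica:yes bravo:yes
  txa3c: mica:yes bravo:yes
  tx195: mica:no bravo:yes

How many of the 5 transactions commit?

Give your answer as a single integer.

tx496: all yes -> commit (commits=1)
txf4a: no from mica -> abort (commits=1)
txb64: all yes -> commit (commits=2)
txa3c: all yes -> commit (commits=3)
tx195: no from mica -> abort (commits=3)

Answer: 3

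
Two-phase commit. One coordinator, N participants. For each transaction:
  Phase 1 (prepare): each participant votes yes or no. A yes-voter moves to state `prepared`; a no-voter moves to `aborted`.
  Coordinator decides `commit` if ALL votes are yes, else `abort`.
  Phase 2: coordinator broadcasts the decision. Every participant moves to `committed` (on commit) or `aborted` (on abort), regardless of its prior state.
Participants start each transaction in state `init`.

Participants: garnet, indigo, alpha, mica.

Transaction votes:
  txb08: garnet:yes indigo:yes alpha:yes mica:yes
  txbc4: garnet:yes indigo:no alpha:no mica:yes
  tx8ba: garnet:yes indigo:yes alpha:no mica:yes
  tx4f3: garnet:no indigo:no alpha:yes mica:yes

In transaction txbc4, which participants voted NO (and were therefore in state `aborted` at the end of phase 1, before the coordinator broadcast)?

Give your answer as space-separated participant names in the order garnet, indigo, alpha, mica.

Txn txbc4 phase 1: garnet yes -> prepared; indigo no -> aborted; alpha no -> aborted; mica yes -> prepared

Answer: indigo alpha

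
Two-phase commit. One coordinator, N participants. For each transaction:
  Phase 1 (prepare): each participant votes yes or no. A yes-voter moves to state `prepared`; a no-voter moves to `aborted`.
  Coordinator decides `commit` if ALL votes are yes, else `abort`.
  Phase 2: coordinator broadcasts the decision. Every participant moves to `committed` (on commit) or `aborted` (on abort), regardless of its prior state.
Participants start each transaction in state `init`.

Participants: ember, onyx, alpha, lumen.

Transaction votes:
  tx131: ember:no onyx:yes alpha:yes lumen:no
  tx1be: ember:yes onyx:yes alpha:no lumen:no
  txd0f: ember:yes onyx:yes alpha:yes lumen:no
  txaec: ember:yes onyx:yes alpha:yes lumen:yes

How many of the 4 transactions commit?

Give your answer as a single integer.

Answer: 1

Derivation:
tx131: no from ember, lumen -> abort (commits=0)
tx1be: no from alpha, lumen -> abort (commits=0)
txd0f: no from lumen -> abort (commits=0)
txaec: all yes -> commit (commits=1)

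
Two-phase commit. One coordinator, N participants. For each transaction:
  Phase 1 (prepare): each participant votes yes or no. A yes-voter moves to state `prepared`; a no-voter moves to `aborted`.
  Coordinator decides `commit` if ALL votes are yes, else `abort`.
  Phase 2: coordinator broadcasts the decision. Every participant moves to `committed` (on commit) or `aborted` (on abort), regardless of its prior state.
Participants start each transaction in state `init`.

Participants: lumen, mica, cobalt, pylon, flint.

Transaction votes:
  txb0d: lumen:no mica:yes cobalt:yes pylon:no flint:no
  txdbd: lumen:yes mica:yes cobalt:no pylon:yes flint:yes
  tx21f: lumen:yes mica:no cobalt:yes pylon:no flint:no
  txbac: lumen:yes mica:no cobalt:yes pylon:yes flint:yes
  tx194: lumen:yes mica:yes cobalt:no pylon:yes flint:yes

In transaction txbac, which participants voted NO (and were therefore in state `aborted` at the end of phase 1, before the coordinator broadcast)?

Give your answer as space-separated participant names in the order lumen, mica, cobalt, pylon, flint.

Txn txbac phase 1: lumen yes -> prepared; mica no -> aborted; cobalt yes -> prepared; pylon yes -> prepared; flint yes -> prepared

Answer: mica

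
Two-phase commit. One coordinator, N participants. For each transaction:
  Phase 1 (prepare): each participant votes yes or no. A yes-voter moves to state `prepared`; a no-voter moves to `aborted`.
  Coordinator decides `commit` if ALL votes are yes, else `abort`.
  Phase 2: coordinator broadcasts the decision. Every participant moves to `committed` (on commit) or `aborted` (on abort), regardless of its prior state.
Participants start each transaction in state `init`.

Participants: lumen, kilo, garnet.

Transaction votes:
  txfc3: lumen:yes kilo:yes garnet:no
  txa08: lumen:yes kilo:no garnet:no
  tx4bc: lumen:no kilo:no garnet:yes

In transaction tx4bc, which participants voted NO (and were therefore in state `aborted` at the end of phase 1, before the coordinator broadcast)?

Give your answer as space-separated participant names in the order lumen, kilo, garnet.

Answer: lumen kilo

Derivation:
Txn tx4bc phase 1: lumen no -> aborted; kilo no -> aborted; garnet yes -> prepared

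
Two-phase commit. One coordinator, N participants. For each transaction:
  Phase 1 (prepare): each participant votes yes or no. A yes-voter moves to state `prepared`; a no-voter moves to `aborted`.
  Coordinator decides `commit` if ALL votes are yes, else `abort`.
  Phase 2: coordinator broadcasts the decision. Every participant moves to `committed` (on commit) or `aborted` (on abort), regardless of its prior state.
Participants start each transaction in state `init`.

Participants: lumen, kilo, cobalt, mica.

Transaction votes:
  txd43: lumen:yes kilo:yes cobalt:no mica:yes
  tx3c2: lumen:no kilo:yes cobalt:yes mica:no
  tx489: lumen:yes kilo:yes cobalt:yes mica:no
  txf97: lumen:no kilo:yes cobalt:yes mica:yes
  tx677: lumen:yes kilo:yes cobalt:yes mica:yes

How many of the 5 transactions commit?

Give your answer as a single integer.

Answer: 1

Derivation:
txd43: no from cobalt -> abort (commits=0)
tx3c2: no from lumen, mica -> abort (commits=0)
tx489: no from mica -> abort (commits=0)
txf97: no from lumen -> abort (commits=0)
tx677: all yes -> commit (commits=1)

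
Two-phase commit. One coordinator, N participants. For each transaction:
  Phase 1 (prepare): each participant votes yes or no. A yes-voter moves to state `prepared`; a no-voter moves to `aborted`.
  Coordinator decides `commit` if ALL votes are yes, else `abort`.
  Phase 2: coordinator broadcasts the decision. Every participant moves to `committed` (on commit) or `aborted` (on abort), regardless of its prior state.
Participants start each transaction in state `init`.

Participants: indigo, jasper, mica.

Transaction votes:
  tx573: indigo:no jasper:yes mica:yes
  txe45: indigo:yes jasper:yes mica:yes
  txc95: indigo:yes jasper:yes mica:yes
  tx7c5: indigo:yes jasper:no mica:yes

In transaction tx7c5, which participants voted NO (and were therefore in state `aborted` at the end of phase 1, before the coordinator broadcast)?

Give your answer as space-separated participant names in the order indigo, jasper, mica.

Answer: jasper

Derivation:
Txn tx7c5 phase 1: indigo yes -> prepared; jasper no -> aborted; mica yes -> prepared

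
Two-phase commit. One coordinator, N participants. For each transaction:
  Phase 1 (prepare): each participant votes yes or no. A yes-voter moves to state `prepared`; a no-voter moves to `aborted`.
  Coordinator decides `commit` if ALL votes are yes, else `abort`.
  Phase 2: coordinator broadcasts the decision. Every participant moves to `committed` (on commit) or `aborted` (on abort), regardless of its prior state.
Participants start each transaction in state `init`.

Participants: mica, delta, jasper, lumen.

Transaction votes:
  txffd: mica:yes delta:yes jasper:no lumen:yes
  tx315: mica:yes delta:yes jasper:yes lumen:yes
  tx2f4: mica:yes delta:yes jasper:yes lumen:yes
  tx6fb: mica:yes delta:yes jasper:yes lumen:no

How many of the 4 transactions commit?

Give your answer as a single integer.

Answer: 2

Derivation:
txffd: no from jasper -> abort (commits=0)
tx315: all yes -> commit (commits=1)
tx2f4: all yes -> commit (commits=2)
tx6fb: no from lumen -> abort (commits=2)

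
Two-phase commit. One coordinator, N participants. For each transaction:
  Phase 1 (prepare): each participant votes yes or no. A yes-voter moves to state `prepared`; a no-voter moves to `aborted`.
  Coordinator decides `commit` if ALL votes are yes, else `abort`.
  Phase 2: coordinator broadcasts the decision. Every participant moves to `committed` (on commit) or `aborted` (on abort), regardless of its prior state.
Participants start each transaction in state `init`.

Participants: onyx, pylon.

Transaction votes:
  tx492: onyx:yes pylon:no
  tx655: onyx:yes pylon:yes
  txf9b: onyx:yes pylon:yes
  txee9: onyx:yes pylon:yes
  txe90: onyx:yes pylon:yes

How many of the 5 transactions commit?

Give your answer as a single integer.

Answer: 4

Derivation:
tx492: no from pylon -> abort (commits=0)
tx655: all yes -> commit (commits=1)
txf9b: all yes -> commit (commits=2)
txee9: all yes -> commit (commits=3)
txe90: all yes -> commit (commits=4)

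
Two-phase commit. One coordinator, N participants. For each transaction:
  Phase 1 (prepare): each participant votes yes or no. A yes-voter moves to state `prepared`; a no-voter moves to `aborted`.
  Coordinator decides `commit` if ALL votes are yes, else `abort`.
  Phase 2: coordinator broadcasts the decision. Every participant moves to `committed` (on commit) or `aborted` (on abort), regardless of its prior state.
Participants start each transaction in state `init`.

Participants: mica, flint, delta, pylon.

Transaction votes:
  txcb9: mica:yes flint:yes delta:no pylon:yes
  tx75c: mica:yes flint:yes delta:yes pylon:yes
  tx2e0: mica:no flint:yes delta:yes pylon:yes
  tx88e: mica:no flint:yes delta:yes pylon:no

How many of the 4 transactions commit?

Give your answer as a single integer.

Answer: 1

Derivation:
txcb9: no from delta -> abort (commits=0)
tx75c: all yes -> commit (commits=1)
tx2e0: no from mica -> abort (commits=1)
tx88e: no from mica, pylon -> abort (commits=1)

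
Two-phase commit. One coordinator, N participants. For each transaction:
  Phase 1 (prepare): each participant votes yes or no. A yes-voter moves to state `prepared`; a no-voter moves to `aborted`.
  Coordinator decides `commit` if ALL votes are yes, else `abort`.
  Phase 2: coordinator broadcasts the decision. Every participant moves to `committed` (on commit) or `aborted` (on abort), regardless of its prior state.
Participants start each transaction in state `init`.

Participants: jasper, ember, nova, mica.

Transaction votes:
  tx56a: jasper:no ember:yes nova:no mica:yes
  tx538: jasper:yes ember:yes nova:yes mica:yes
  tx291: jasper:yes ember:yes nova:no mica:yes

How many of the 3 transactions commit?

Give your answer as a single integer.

tx56a: no from jasper, nova -> abort (commits=0)
tx538: all yes -> commit (commits=1)
tx291: no from nova -> abort (commits=1)

Answer: 1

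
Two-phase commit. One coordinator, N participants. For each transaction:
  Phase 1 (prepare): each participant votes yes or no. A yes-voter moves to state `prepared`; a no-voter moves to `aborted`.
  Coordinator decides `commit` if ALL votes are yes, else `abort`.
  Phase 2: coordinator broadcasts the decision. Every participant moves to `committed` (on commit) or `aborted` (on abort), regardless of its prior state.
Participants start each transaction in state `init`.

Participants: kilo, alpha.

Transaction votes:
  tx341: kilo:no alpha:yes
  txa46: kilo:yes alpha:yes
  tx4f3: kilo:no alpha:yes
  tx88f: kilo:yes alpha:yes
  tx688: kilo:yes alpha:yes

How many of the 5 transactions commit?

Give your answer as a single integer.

Answer: 3

Derivation:
tx341: no from kilo -> abort (commits=0)
txa46: all yes -> commit (commits=1)
tx4f3: no from kilo -> abort (commits=1)
tx88f: all yes -> commit (commits=2)
tx688: all yes -> commit (commits=3)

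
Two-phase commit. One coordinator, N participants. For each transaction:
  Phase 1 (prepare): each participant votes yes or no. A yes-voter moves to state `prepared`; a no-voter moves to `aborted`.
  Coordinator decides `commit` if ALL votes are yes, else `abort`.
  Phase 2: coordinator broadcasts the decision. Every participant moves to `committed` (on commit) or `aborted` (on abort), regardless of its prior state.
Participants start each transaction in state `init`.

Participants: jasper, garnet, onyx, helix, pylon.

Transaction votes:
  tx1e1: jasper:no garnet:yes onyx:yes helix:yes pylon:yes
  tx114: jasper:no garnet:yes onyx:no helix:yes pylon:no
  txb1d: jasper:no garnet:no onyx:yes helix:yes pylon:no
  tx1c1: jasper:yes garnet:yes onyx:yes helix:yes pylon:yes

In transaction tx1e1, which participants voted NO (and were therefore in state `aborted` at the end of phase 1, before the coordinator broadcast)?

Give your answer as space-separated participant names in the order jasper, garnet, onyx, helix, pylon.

Answer: jasper

Derivation:
Txn tx1e1 phase 1: jasper no -> aborted; garnet yes -> prepared; onyx yes -> prepared; helix yes -> prepared; pylon yes -> prepared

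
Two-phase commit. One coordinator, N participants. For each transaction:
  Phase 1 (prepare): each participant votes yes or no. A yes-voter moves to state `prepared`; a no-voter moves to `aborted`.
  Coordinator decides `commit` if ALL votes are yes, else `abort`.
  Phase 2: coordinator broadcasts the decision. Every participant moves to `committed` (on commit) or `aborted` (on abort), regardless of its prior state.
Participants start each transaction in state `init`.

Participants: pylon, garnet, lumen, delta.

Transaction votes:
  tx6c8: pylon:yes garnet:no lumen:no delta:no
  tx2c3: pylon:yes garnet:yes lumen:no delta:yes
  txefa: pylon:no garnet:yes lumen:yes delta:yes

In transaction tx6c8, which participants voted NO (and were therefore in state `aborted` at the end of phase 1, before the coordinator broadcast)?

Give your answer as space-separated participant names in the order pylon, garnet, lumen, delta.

Answer: garnet lumen delta

Derivation:
Txn tx6c8 phase 1: pylon yes -> prepared; garnet no -> aborted; lumen no -> aborted; delta no -> aborted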